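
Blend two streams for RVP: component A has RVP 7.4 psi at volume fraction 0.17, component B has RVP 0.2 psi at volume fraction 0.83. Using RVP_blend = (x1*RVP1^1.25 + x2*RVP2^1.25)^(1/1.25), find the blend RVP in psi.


Chevron index: RVP_blend = (sum xi*RVPi^1.25)^(1/1.25)
RVP^1.25 terms: 0.17 * 7.4^1.25 + 0.83 * 0.2^1.25 = 2.18587
RVP_blend = 2.18587^(1/1.25) = 1.869

1.869 psi


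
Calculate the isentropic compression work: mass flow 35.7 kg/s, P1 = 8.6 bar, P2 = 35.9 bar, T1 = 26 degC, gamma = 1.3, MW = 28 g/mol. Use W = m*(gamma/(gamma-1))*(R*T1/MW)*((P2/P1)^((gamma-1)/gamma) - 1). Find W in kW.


Isentropic work: W = m*(gamma/(gamma-1))*(R*T1/MW)*((P2/P1)^((gamma-1)/gamma) - 1)
T1 = 26 + 273.15 = 299.15 K
Pressure ratio = 35.9 / 8.6 = 4.17442
Exponent = (1.3 - 1)/1.3 = 0.230769
(P2/P1)^exp - 1 = 4.17442^0.230769 - 1 = 0.390639
W = 35.7 * 1.3 / 0.3 * 8.314 * 299.15 / 28 * 0.390639 = 5368

5368 kW


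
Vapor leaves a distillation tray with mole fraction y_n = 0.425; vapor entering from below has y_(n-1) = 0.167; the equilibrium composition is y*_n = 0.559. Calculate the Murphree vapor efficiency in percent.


Murphree vapor efficiency: EMV = (y_n - y_(n-1)) / (y*_n - y_(n-1)) * 100
EMV = (0.425 - 0.167) / (0.559 - 0.167) * 100 = 0.258 / 0.392 * 100 = 65.82

65.82 %


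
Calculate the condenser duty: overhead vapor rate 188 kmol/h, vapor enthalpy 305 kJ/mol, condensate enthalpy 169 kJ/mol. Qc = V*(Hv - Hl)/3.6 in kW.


Qc = 188 * (305 - 169) / 3.6 = 188 * 136 / 3.6 = 7102

7102 kW


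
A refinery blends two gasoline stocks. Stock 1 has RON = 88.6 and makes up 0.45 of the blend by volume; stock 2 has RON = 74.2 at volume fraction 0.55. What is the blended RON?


Linear blending: RON_blend = sum(vi * RONi)
Contribution 1: 0.45 * 88.6 = 39.87
Contribution 2: 0.55 * 74.2 = 40.81
RON_blend = 39.87 + 40.81 = 80.68

80.68


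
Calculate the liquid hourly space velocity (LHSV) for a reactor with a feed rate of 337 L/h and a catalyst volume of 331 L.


LHSV = volumetric feed rate / catalyst volume
= 337 L/h / 331 L
= 1.018 h^-1

1.018 h^-1


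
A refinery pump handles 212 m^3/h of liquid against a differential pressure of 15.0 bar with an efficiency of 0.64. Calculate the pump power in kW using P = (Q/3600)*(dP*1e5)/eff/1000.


Q = 212 / 3600 = 0.0588889 m^3/s
P = 0.0588889 * (15.0 * 1e5) / 0.64 / 1000 = 138.0

138.0 kW


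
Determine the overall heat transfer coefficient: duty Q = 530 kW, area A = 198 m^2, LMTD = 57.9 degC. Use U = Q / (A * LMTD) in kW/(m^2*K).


From Q = U*A*LMTD, U = Q / (A * LMTD)
U = 530 / (198 * 57.9) = 530 / 11464.2 = 0.04623

0.04623 kW/(m^2*K)


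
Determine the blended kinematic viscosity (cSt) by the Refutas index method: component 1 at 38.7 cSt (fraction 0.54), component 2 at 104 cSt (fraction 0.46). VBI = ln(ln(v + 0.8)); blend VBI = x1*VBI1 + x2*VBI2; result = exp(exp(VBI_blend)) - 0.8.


Refutas method: VBN_i = 14.534*ln(ln(visc_i + 0.8)) + 10.975, blended linearly by mass fraction; since VBN is linear in VBI_i = ln(ln(visc_i + 0.8)) and the fractions sum to 1, blend VBI directly: visc = exp(exp(VBI_blend)) - 0.8
VBI_1 = ln(ln(38.7 + 0.8)) = 1.30191
VBI_2 = ln(ln(104 + 0.8)) = 1.53731
VBI_blend = 0.54 * 1.30191 + 0.46 * 1.53731 = 1.41019
visc_blend = exp(exp(1.41019)) - 0.8 = 59.34

59.34 cSt


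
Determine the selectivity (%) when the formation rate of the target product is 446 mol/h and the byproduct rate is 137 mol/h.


Selectivity = desired / (desired + undesired) * 100
Total products = 446 + 137 = 583 mol/h
S = 446 / 583 * 100
= 0.7650 * 100
= 76.50 %

76.50 %


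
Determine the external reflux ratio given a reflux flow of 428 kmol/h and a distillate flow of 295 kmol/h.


Reflux ratio definition: R = L / D (liquid returned / distillate withdrawn)
L = 428 kmol/h, D = 295 kmol/h
R = 428 / 295 = 1.451

1.451


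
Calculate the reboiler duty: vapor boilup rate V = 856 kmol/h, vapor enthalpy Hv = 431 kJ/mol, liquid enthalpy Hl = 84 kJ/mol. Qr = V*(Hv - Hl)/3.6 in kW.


Qr = 856 * (431 - 84) / 3.6 = 856 * 347 / 3.6 = 82510

82510 kW


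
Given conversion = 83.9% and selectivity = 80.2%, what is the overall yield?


Overall yield = conversion (%) * selectivity (%) / 100
Conversion = 83.9%, Selectivity = 80.2%
Y = 83.9 * 80.2 / 100
= 67.2878 %

67.2878 %


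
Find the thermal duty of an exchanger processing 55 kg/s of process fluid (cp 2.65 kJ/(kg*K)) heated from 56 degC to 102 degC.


Q = m_dot * cp * delta_T
delta_T = 102 - 56 = 46 K
Q = 55 * 2.65 * 46
= 145.75 * 46
= 6704.5 kW

6704.5 kW


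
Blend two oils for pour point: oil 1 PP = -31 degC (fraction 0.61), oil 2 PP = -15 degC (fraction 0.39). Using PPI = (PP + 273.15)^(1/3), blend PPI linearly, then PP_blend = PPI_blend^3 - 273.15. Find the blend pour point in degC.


PPI_1 = (-31 + 273.15)^(1/3) = 6.232967
PPI_2 = (-15 + 273.15)^(1/3) = 6.36733
PPI_blend = 0.61 * 6.232967 + 0.39 * 6.36733 = 6.285369
PP_blend = 6.285369^3 - 273.15 = 248.3089 - 273.15 = -24.84

-24.84 degC


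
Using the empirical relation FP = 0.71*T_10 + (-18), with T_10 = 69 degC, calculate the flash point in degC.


FP = 0.71 * 69 + (-18) = 30.99

30.99 degC


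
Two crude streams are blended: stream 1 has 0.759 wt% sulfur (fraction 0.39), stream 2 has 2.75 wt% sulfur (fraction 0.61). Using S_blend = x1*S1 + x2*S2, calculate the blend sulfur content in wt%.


Linear sulfur blending: S_blend = x1*S1 + x2*S2
Contribution 1: 0.39 * 0.759 = 0.29601 wt%
Contribution 2: 0.61 * 2.75 = 1.6775 wt%
S_blend = 0.29601 + 1.6775 = 1.97351

1.97351 wt%


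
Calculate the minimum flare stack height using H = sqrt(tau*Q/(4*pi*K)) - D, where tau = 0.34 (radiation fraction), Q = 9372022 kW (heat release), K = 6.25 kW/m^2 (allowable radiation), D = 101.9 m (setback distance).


tau*Q/(4*pi*K) = 0.34 * 9372022 / (4 * pi * 6.25) = 40571.6
sqrt(40571.6) = 201.424
H = 201.424 - 101.9 = 99.52

99.52 m


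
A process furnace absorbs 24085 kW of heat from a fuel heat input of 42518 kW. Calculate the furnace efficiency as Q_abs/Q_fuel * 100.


Furnace efficiency = Q_absorbed / Q_fuel * 100
= 24085 / 42518 * 100 = 56.65

56.65 %


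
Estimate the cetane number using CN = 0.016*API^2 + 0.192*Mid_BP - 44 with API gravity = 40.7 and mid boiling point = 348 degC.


CN = 0.016 * 40.7^2 + 0.192 * 348 - 44
CN = 26.50384 + 66.816 - 44 = 49.31984

49.31984


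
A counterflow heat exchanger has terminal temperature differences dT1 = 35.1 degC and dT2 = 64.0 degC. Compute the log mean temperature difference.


LMTD = (dT1 - dT2) / ln(dT1/dT2)
= (35.1 - 64.0) / ln(35.1 / 64.0) = -28.9 / -0.600682 = 48.11

48.11 degC


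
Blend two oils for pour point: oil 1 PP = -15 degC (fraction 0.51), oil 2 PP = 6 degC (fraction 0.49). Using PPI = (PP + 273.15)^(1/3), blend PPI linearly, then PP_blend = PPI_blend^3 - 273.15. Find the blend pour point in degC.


PPI_1 = (-15 + 273.15)^(1/3) = 6.36733
PPI_2 = (6 + 273.15)^(1/3) = 6.535506
PPI_blend = 0.51 * 6.36733 + 0.49 * 6.535506 = 6.449736
PP_blend = 6.449736^3 - 273.15 = 268.3032 - 273.15 = -4.85

-4.85 degC


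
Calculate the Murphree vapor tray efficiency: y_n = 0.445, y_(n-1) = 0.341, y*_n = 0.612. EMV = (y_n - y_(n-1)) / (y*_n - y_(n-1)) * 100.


Murphree vapor efficiency: EMV = (y_n - y_(n-1)) / (y*_n - y_(n-1)) * 100
EMV = (0.445 - 0.341) / (0.612 - 0.341) * 100 = 0.104 / 0.271 * 100 = 38.38

38.38 %


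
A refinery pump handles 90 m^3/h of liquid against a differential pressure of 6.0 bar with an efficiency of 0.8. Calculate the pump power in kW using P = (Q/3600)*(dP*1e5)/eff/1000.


Q = 90 / 3600 = 0.025 m^3/s
P = 0.025 * (6.0 * 1e5) / 0.8 / 1000 = 18.75

18.75 kW


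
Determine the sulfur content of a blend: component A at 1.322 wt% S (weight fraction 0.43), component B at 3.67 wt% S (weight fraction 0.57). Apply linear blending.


Linear sulfur blending: S_blend = x1*S1 + x2*S2
Contribution 1: 0.43 * 1.322 = 0.56846 wt%
Contribution 2: 0.57 * 3.67 = 2.0919 wt%
S_blend = 0.56846 + 2.0919 = 2.66036

2.66036 wt%


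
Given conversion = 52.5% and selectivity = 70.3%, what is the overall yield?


Overall yield = conversion (%) * selectivity (%) / 100
Conversion = 52.5%, Selectivity = 70.3%
Y = 52.5 * 70.3 / 100
= 36.9075 %

36.9075 %


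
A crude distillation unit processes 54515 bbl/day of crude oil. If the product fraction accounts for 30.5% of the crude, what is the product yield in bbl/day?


Crude throughput = 54515 bbl/day
Fraction yield = 30.5%
yield = throughput * fraction / 100
yield = 54515 * 30.5 / 100 = 16627.075

16627.075 bbl/day


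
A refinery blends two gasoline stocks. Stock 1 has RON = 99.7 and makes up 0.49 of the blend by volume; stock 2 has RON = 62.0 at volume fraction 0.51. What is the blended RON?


Linear blending: RON_blend = sum(vi * RONi)
Contribution 1: 0.49 * 99.7 = 48.853
Contribution 2: 0.51 * 62.0 = 31.62
RON_blend = 48.853 + 31.62 = 80.473

80.473


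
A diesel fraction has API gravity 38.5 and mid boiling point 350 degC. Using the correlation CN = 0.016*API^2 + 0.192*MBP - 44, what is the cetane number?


CN = 0.016 * 38.5^2 + 0.192 * 350 - 44
CN = 23.716 + 67.2 - 44 = 46.916

46.916


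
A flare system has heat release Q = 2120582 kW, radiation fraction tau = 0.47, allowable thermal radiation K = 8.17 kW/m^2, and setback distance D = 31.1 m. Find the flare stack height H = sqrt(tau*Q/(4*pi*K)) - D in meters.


tau*Q/(4*pi*K) = 0.47 * 2120582 / (4 * pi * 8.17) = 9707.8
sqrt(9707.8) = 98.5282
H = 98.5282 - 31.1 = 67.43

67.43 m


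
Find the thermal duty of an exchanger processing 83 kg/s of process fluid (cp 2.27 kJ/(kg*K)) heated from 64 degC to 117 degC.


Q = m_dot * cp * delta_T
delta_T = 117 - 64 = 53 K
Q = 83 * 2.27 * 53
= 188.41 * 53
= 9985.73 kW

9985.73 kW


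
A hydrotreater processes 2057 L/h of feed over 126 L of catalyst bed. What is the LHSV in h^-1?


LHSV = volumetric feed rate / catalyst volume
= 2057 L/h / 126 L
= 16.33 h^-1

16.33 h^-1


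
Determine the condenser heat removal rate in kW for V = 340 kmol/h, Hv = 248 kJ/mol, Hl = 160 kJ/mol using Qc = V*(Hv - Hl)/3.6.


Qc = 340 * (248 - 160) / 3.6 = 340 * 88 / 3.6 = 8311

8311 kW


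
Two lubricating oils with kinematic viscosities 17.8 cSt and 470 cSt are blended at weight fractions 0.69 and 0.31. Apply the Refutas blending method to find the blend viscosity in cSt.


Refutas method: VBN_i = 14.534*ln(ln(visc_i + 0.8)) + 10.975, blended linearly by mass fraction; since VBN is linear in VBI_i = ln(ln(visc_i + 0.8)) and the fractions sum to 1, blend VBI directly: visc = exp(exp(VBI_blend)) - 0.8
VBI_1 = ln(ln(17.8 + 0.8)) = 1.07267
VBI_2 = ln(ln(470 + 0.8)) = 1.81717
VBI_blend = 0.69 * 1.07267 + 0.31 * 1.81717 = 1.30346
visc_blend = exp(exp(1.30346)) - 0.8 = 38.93

38.93 cSt


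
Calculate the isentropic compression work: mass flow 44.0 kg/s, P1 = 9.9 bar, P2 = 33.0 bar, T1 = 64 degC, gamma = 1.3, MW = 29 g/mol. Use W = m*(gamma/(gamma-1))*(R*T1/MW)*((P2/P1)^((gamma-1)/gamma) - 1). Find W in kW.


Isentropic work: W = m*(gamma/(gamma-1))*(R*T1/MW)*((P2/P1)^((gamma-1)/gamma) - 1)
T1 = 64 + 273.15 = 337.15 K
Pressure ratio = 33.0 / 9.9 = 3.33333
Exponent = (1.3 - 1)/1.3 = 0.230769
(P2/P1)^exp - 1 = 3.33333^0.230769 - 1 = 0.320274
W = 44.0 * 1.3 / 0.3 * 8.314 * 337.15 / 29 * 0.320274 = 5902

5902 kW


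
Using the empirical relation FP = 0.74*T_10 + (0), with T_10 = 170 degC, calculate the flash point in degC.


FP = 0.74 * 170 + (0) = 125.8

125.8 degC


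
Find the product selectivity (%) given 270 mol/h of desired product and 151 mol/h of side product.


Selectivity = desired / (desired + undesired) * 100
Total products = 270 + 151 = 421 mol/h
S = 270 / 421 * 100
= 0.6413 * 100
= 64.13 %

64.13 %


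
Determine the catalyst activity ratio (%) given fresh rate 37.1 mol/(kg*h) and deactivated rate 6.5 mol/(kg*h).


Activity (%) = (rate_used / rate_fresh) * 100
rate_used = 6.5, rate_fresh = 37.1
= (6.5 / 37.1) * 100
= 0.1752 * 100 = 17.52

17.52 %


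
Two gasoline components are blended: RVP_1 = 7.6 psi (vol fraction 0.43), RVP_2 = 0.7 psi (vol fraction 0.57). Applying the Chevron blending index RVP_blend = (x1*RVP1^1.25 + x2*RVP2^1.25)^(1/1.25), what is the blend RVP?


Chevron index: RVP_blend = (sum xi*RVPi^1.25)^(1/1.25)
RVP^1.25 terms: 0.43 * 7.6^1.25 + 0.57 * 0.7^1.25 = 5.79103
RVP_blend = 5.79103^(1/1.25) = 4.076

4.076 psi


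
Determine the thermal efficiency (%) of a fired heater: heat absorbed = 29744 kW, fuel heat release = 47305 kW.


Furnace efficiency = Q_absorbed / Q_fuel * 100
= 29744 / 47305 * 100 = 62.88

62.88 %


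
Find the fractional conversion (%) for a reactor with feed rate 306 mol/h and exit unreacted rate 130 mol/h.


X = (F_in - F_out) / F_in * 100
Moles reacted = 306 - 130 = 176
X = 176 / 306 * 100
= 0.5752 * 100
= 57.52 %

57.52 %


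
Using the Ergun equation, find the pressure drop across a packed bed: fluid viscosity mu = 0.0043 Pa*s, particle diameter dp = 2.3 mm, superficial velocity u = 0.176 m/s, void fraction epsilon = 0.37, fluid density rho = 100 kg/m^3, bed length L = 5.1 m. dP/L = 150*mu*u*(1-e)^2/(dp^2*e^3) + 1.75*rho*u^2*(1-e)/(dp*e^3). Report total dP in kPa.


dp = 2.3 mm = 0.0023 m
Viscous term = 150*0.0043*0.176*(1-0.37)^2 / (0.0023^2*0.37^3) = 168148
Inertial term = 1.75*100*0.176^2*(1-0.37) / (0.0023*0.37^3) = 29313.7
dP/L = 168148 + 29313.7 = 197462 Pa/m
dP = 197462 * 5.1 / 1000 = 1007 kPa

1007 kPa


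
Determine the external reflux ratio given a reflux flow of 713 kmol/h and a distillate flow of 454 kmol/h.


Reflux ratio definition: R = L / D (liquid returned / distillate withdrawn)
L = 713 kmol/h, D = 454 kmol/h
R = 713 / 454 = 1.570

1.570


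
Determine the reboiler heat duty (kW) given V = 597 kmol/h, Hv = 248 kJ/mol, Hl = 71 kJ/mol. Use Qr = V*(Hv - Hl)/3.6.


Qr = 597 * (248 - 71) / 3.6 = 597 * 177 / 3.6 = 29350

29350 kW


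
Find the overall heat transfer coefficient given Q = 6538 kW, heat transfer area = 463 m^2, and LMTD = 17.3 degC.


From Q = U*A*LMTD, U = Q / (A * LMTD)
U = 6538 / (463 * 17.3) = 6538 / 8009.9 = 0.8162

0.8162 kW/(m^2*K)


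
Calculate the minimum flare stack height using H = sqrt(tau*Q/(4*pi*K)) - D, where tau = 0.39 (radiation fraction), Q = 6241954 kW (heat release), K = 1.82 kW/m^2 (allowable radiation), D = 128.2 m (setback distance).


tau*Q/(4*pi*K) = 0.39 * 6241954 / (4 * pi * 1.82) = 106440
sqrt(106440) = 326.251
H = 326.251 - 128.2 = 198.1

198.1 m


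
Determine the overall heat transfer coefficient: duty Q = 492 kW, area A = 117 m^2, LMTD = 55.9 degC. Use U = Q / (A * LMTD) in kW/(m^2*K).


From Q = U*A*LMTD, U = Q / (A * LMTD)
U = 492 / (117 * 55.9) = 492 / 6540.3 = 0.07523

0.07523 kW/(m^2*K)


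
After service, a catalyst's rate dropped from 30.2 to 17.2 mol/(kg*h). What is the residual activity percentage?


Activity (%) = (rate_used / rate_fresh) * 100
rate_used = 17.2, rate_fresh = 30.2
= (17.2 / 30.2) * 100
= 0.5695 * 100 = 56.95

56.95 %


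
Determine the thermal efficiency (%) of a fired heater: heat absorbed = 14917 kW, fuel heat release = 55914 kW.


Furnace efficiency = Q_absorbed / Q_fuel * 100
= 14917 / 55914 * 100 = 26.68

26.68 %


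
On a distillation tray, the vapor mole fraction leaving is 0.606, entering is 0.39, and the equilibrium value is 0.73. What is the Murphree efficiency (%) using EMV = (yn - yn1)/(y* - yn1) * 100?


Murphree vapor efficiency: EMV = (y_n - y_(n-1)) / (y*_n - y_(n-1)) * 100
EMV = (0.606 - 0.39) / (0.73 - 0.39) * 100 = 0.216 / 0.34 * 100 = 63.53

63.53 %


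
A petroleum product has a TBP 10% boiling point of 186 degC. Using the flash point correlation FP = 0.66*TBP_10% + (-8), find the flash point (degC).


FP = 0.66 * 186 + (-8) = 114.76

114.76 degC


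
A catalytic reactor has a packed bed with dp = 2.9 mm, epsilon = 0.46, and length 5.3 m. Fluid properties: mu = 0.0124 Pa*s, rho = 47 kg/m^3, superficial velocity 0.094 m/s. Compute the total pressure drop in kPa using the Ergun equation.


dp = 2.9 mm = 0.0029 m
Viscous term = 150*0.0124*0.094*(1-0.46)^2 / (0.0029^2*0.46^3) = 62281.5
Inertial term = 1.75*47*0.094^2*(1-0.46) / (0.0029*0.46^3) = 1390.32
dP/L = 62281.5 + 1390.32 = 63671.8 Pa/m
dP = 63671.8 * 5.3 / 1000 = 337.5 kPa

337.5 kPa


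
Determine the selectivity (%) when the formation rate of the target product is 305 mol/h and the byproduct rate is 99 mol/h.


Selectivity = desired / (desired + undesired) * 100
Total products = 305 + 99 = 404 mol/h
S = 305 / 404 * 100
= 0.7550 * 100
= 75.50 %

75.50 %


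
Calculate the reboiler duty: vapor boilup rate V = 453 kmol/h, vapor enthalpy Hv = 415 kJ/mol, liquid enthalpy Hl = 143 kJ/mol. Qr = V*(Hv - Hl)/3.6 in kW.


Qr = 453 * (415 - 143) / 3.6 = 453 * 272 / 3.6 = 34230

34230 kW


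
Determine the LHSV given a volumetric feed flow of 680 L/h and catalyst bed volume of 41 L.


LHSV = volumetric feed rate / catalyst volume
= 680 L/h / 41 L
= 16.59 h^-1

16.59 h^-1


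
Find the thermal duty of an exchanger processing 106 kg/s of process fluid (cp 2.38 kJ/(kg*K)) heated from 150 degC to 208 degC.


Q = m_dot * cp * delta_T
delta_T = 208 - 150 = 58 K
Q = 106 * 2.38 * 58
= 252.28 * 58
= 14632.24 kW

14632.24 kW


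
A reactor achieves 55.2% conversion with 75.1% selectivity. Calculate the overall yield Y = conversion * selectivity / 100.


Overall yield = conversion (%) * selectivity (%) / 100
Conversion = 55.2%, Selectivity = 75.1%
Y = 55.2 * 75.1 / 100
= 41.4552 %

41.4552 %


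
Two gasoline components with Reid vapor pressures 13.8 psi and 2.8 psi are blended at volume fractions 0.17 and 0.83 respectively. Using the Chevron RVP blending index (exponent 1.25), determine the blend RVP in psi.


Chevron index: RVP_blend = (sum xi*RVPi^1.25)^(1/1.25)
RVP^1.25 terms: 0.17 * 13.8^1.25 + 0.83 * 2.8^1.25 = 7.52791
RVP_blend = 7.52791^(1/1.25) = 5.027

5.027 psi


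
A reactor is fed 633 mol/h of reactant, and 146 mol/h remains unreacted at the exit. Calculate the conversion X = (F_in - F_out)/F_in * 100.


X = (F_in - F_out) / F_in * 100
Moles reacted = 633 - 146 = 487
X = 487 / 633 * 100
= 0.7694 * 100
= 76.94 %

76.94 %


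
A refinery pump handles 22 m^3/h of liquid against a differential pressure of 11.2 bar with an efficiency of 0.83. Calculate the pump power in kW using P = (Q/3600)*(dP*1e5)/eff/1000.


Q = 22 / 3600 = 0.00611111 m^3/s
P = 0.00611111 * (11.2 * 1e5) / 0.83 / 1000 = 8.246

8.246 kW


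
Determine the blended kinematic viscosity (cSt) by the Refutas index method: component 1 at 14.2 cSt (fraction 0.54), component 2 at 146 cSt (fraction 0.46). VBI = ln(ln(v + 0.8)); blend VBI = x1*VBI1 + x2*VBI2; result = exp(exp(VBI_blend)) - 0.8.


Refutas method: VBN_i = 14.534*ln(ln(visc_i + 0.8)) + 10.975, blended linearly by mass fraction; since VBN is linear in VBI_i = ln(ln(visc_i + 0.8)) and the fractions sum to 1, blend VBI directly: visc = exp(exp(VBI_blend)) - 0.8
VBI_1 = ln(ln(14.2 + 0.8)) = 0.996229
VBI_2 = ln(ln(146 + 0.8)) = 1.60725
VBI_blend = 0.54 * 0.996229 + 0.46 * 1.60725 = 1.2773
visc_blend = exp(exp(1.2773)) - 0.8 = 35.32

35.32 cSt


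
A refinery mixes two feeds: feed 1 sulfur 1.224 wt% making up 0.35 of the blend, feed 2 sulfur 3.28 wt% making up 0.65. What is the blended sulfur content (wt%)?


Linear sulfur blending: S_blend = x1*S1 + x2*S2
Contribution 1: 0.35 * 1.224 = 0.4284 wt%
Contribution 2: 0.65 * 3.28 = 2.132 wt%
S_blend = 0.4284 + 2.132 = 2.5604

2.5604 wt%


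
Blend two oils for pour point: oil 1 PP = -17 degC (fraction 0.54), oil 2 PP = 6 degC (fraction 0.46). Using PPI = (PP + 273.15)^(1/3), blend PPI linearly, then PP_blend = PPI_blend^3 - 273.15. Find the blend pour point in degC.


PPI_1 = (-17 + 273.15)^(1/3) = 6.350844
PPI_2 = (6 + 273.15)^(1/3) = 6.535506
PPI_blend = 0.54 * 6.350844 + 0.46 * 6.535506 = 6.435789
PP_blend = 6.435789^3 - 273.15 = 266.5664 - 273.15 = -6.58

-6.58 degC


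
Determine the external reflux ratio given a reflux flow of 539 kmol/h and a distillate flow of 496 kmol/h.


Reflux ratio definition: R = L / D (liquid returned / distillate withdrawn)
L = 539 kmol/h, D = 496 kmol/h
R = 539 / 496 = 1.087

1.087


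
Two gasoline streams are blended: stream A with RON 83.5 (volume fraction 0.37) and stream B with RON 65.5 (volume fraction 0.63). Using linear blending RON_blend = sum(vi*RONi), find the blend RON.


Linear blending: RON_blend = sum(vi * RONi)
Contribution 1: 0.37 * 83.5 = 30.895
Contribution 2: 0.63 * 65.5 = 41.265
RON_blend = 30.895 + 41.265 = 72.16

72.16


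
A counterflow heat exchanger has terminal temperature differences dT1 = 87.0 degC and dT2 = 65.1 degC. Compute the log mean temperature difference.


LMTD = (dT1 - dT2) / ln(dT1/dT2)
= (87.0 - 65.1) / ln(87.0 / 65.1) = 21.9 / 0.289984 = 75.52

75.52 degC


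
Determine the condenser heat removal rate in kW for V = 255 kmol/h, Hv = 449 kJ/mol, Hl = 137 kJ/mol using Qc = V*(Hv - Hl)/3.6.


Qc = 255 * (449 - 137) / 3.6 = 255 * 312 / 3.6 = 22100

22100 kW


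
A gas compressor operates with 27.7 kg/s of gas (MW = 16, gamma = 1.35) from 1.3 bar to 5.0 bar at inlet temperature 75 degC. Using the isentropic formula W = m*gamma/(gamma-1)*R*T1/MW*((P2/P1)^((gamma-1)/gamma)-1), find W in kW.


Isentropic work: W = m*(gamma/(gamma-1))*(R*T1/MW)*((P2/P1)^((gamma-1)/gamma) - 1)
T1 = 75 + 273.15 = 348.15 K
Pressure ratio = 5.0 / 1.3 = 3.84615
Exponent = (1.35 - 1)/1.35 = 0.259259
(P2/P1)^exp - 1 = 3.84615^0.259259 - 1 = 0.41799
W = 27.7 * 1.35 / 0.35 * 8.314 * 348.15 / 16 * 0.41799 = 8079

8079 kW


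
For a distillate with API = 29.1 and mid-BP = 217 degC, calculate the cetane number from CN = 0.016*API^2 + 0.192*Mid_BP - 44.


CN = 0.016 * 29.1^2 + 0.192 * 217 - 44
CN = 13.54896 + 41.664 - 44 = 11.21296

11.21296


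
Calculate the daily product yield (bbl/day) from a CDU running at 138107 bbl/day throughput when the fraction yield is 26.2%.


Crude throughput = 138107 bbl/day
Fraction yield = 26.2%
yield = throughput * fraction / 100
yield = 138107 * 26.2 / 100 = 36184.034

36184.034 bbl/day


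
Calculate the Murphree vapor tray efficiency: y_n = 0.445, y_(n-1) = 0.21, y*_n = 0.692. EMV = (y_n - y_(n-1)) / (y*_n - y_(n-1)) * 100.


Murphree vapor efficiency: EMV = (y_n - y_(n-1)) / (y*_n - y_(n-1)) * 100
EMV = (0.445 - 0.21) / (0.692 - 0.21) * 100 = 0.235 / 0.482 * 100 = 48.76

48.76 %


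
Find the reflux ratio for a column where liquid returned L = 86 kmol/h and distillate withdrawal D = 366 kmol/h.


Reflux ratio definition: R = L / D (liquid returned / distillate withdrawn)
L = 86 kmol/h, D = 366 kmol/h
R = 86 / 366 = 0.2350

0.2350


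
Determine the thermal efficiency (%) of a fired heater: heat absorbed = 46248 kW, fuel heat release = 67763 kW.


Furnace efficiency = Q_absorbed / Q_fuel * 100
= 46248 / 67763 * 100 = 68.25

68.25 %


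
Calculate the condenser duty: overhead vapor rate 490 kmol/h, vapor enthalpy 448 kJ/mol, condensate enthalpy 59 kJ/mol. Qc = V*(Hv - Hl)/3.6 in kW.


Qc = 490 * (448 - 59) / 3.6 = 490 * 389 / 3.6 = 52950

52950 kW


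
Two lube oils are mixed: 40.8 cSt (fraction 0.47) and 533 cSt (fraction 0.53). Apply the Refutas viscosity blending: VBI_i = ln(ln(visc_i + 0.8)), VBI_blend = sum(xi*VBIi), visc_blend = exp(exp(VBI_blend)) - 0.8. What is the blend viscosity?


Refutas method: VBN_i = 14.534*ln(ln(visc_i + 0.8)) + 10.975, blended linearly by mass fraction; since VBN is linear in VBI_i = ln(ln(visc_i + 0.8)) and the fractions sum to 1, blend VBI directly: visc = exp(exp(VBI_blend)) - 0.8
VBI_1 = ln(ln(40.8 + 0.8)) = 1.3159
VBI_2 = ln(ln(533 + 0.8)) = 1.83737
VBI_blend = 0.47 * 1.3159 + 0.53 * 1.83737 = 1.59228
visc_blend = exp(exp(1.59228)) - 0.8 = 135.5

135.5 cSt


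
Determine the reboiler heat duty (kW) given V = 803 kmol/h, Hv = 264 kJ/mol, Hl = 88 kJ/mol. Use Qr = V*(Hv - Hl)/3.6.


Qr = 803 * (264 - 88) / 3.6 = 803 * 176 / 3.6 = 39260

39260 kW


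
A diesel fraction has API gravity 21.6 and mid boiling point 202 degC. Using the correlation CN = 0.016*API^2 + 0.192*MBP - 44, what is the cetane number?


CN = 0.016 * 21.6^2 + 0.192 * 202 - 44
CN = 7.46496 + 38.784 - 44 = 2.24896

2.24896


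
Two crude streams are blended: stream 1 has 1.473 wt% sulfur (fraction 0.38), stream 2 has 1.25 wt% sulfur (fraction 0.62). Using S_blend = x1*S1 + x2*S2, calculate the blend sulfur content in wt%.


Linear sulfur blending: S_blend = x1*S1 + x2*S2
Contribution 1: 0.38 * 1.473 = 0.55974 wt%
Contribution 2: 0.62 * 1.25 = 0.775 wt%
S_blend = 0.55974 + 0.775 = 1.33474

1.33474 wt%


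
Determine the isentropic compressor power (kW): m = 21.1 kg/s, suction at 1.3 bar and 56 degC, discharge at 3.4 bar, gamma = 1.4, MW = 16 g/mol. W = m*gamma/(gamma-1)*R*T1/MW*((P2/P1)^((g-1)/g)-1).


Isentropic work: W = m*(gamma/(gamma-1))*(R*T1/MW)*((P2/P1)^((gamma-1)/gamma) - 1)
T1 = 56 + 273.15 = 329.15 K
Pressure ratio = 3.4 / 1.3 = 2.61538
Exponent = (1.4 - 1)/1.4 = 0.285714
(P2/P1)^exp - 1 = 2.61538^0.285714 - 1 = 0.31612
W = 21.1 * 1.4 / 0.4 * 8.314 * 329.15 / 16 * 0.31612 = 3993

3993 kW


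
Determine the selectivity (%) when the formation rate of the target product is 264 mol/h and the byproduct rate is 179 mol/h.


Selectivity = desired / (desired + undesired) * 100
Total products = 264 + 179 = 443 mol/h
S = 264 / 443 * 100
= 0.5959 * 100
= 59.59 %

59.59 %


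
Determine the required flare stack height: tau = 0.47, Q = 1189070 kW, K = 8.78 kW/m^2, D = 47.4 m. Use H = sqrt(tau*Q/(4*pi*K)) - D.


tau*Q/(4*pi*K) = 0.47 * 1189070 / (4 * pi * 8.78) = 5065.25
sqrt(5065.25) = 71.1706
H = 71.1706 - 47.4 = 23.77

23.77 m


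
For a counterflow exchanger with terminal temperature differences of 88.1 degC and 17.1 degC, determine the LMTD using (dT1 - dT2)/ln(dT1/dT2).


LMTD = (dT1 - dT2) / ln(dT1/dT2)
= (88.1 - 17.1) / ln(88.1 / 17.1) = 71 / 1.63939 = 43.31

43.31 degC


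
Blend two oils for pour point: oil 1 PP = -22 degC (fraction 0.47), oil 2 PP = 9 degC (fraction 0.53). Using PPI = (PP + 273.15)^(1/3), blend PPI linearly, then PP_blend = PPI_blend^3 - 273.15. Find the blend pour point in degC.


PPI_1 = (-22 + 273.15)^(1/3) = 6.30925
PPI_2 = (9 + 273.15)^(1/3) = 6.558835
PPI_blend = 0.47 * 6.30925 + 0.53 * 6.558835 = 6.44153
PP_blend = 6.44153^3 - 273.15 = 267.2804 - 273.15 = -5.87

-5.87 degC


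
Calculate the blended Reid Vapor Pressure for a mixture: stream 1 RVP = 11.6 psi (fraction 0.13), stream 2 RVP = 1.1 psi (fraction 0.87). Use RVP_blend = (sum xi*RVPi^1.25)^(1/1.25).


Chevron index: RVP_blend = (sum xi*RVPi^1.25)^(1/1.25)
RVP^1.25 terms: 0.13 * 11.6^1.25 + 0.87 * 1.1^1.25 = 3.76309
RVP_blend = 3.76309^(1/1.25) = 2.887

2.887 psi


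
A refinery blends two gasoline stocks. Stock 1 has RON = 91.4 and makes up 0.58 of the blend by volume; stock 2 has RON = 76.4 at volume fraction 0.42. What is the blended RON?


Linear blending: RON_blend = sum(vi * RONi)
Contribution 1: 0.58 * 91.4 = 53.012
Contribution 2: 0.42 * 76.4 = 32.088
RON_blend = 53.012 + 32.088 = 85.1

85.1


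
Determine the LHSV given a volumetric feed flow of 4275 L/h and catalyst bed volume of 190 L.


LHSV = volumetric feed rate / catalyst volume
= 4275 L/h / 190 L
= 22.50 h^-1

22.50 h^-1


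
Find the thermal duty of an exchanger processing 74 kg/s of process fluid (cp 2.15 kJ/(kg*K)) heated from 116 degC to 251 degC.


Q = m_dot * cp * delta_T
delta_T = 251 - 116 = 135 K
Q = 74 * 2.15 * 135
= 159.1 * 135
= 21478.5 kW

21478.5 kW


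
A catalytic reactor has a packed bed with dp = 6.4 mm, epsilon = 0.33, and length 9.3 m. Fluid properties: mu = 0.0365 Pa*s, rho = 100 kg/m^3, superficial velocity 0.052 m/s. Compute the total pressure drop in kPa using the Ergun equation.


dp = 6.4 mm = 0.0064 m
Viscous term = 150*0.0365*0.052*(1-0.33)^2 / (0.0064^2*0.33^3) = 86823.1
Inertial term = 1.75*100*0.052^2*(1-0.33) / (0.0064*0.33^3) = 1378.47
dP/L = 86823.1 + 1378.47 = 88201.6 Pa/m
dP = 88201.6 * 9.3 / 1000 = 820.3 kPa

820.3 kPa


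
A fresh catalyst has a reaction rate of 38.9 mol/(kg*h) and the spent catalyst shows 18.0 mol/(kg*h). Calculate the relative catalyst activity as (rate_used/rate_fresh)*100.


Activity (%) = (rate_used / rate_fresh) * 100
rate_used = 18.0, rate_fresh = 38.9
= (18.0 / 38.9) * 100
= 0.4627 * 100 = 46.27

46.27 %


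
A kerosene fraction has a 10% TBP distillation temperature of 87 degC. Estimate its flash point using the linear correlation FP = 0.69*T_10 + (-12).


FP = 0.69 * 87 + (-12) = 48.03

48.03 degC


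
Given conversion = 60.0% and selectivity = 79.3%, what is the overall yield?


Overall yield = conversion (%) * selectivity (%) / 100
Conversion = 60.0%, Selectivity = 79.3%
Y = 60.0 * 79.3 / 100
= 47.58 %

47.58 %


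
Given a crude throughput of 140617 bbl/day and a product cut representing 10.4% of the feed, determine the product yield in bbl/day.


Crude throughput = 140617 bbl/day
Fraction yield = 10.4%
yield = throughput * fraction / 100
yield = 140617 * 10.4 / 100 = 14624.168

14624.168 bbl/day


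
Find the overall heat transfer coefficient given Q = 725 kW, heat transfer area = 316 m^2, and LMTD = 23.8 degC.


From Q = U*A*LMTD, U = Q / (A * LMTD)
U = 725 / (316 * 23.8) = 725 / 7520.8 = 0.09640

0.09640 kW/(m^2*K)


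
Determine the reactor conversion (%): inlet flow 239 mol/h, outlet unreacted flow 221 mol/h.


X = (F_in - F_out) / F_in * 100
Moles reacted = 239 - 221 = 18
X = 18 / 239 * 100
= 0.07531 * 100
= 7.531 %

7.531 %


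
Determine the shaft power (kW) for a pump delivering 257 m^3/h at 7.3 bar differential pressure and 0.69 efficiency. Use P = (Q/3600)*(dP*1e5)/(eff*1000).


Q = 257 / 3600 = 0.0713889 m^3/s
P = 0.0713889 * (7.3 * 1e5) / 0.69 / 1000 = 75.53

75.53 kW


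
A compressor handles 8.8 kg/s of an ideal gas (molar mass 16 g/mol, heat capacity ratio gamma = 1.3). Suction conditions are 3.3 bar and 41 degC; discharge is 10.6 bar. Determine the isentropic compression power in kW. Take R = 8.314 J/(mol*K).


Isentropic work: W = m*(gamma/(gamma-1))*(R*T1/MW)*((P2/P1)^((gamma-1)/gamma) - 1)
T1 = 41 + 273.15 = 314.15 K
Pressure ratio = 10.6 / 3.3 = 3.21212
Exponent = (1.3 - 1)/1.3 = 0.230769
(P2/P1)^exp - 1 = 3.21212^0.230769 - 1 = 0.309037
W = 8.8 * 1.3 / 0.3 * 8.314 * 314.15 / 16 * 0.309037 = 1924

1924 kW


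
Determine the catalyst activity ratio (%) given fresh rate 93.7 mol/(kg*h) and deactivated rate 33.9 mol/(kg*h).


Activity (%) = (rate_used / rate_fresh) * 100
rate_used = 33.9, rate_fresh = 93.7
= (33.9 / 93.7) * 100
= 0.3618 * 100 = 36.18

36.18 %


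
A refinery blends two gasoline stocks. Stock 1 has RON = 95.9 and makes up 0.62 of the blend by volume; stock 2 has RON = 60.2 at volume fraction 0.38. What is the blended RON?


Linear blending: RON_blend = sum(vi * RONi)
Contribution 1: 0.62 * 95.9 = 59.458
Contribution 2: 0.38 * 60.2 = 22.876
RON_blend = 59.458 + 22.876 = 82.334

82.334


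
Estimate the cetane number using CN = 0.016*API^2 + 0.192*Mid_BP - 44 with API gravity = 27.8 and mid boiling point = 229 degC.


CN = 0.016 * 27.8^2 + 0.192 * 229 - 44
CN = 12.36544 + 43.968 - 44 = 12.33344

12.33344


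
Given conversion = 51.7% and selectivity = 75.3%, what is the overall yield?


Overall yield = conversion (%) * selectivity (%) / 100
Conversion = 51.7%, Selectivity = 75.3%
Y = 51.7 * 75.3 / 100
= 38.9301 %

38.9301 %


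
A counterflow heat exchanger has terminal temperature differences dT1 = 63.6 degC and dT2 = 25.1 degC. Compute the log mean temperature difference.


LMTD = (dT1 - dT2) / ln(dT1/dT2)
= (63.6 - 25.1) / ln(63.6 / 25.1) = 38.5 / 0.929746 = 41.41

41.41 degC


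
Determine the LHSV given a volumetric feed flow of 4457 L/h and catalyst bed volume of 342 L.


LHSV = volumetric feed rate / catalyst volume
= 4457 L/h / 342 L
= 13.03 h^-1

13.03 h^-1


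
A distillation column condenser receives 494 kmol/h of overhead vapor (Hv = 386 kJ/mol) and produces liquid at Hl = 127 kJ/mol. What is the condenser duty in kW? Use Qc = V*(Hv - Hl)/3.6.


Qc = 494 * (386 - 127) / 3.6 = 494 * 259 / 3.6 = 35540

35540 kW


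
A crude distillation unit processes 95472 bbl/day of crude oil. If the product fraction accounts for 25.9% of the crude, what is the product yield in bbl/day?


Crude throughput = 95472 bbl/day
Fraction yield = 25.9%
yield = throughput * fraction / 100
yield = 95472 * 25.9 / 100 = 24727.248

24727.248 bbl/day


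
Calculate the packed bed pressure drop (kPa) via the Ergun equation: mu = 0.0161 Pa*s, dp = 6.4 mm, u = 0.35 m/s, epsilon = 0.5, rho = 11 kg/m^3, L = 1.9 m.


dp = 6.4 mm = 0.0064 m
Viscous term = 150*0.0161*0.35*(1-0.5)^2 / (0.0064^2*0.5^3) = 41272
Inertial term = 1.75*11*0.35^2*(1-0.5) / (0.0064*0.5^3) = 1473.83
dP/L = 41272 + 1473.83 = 42745.8 Pa/m
dP = 42745.8 * 1.9 / 1000 = 81.22 kPa

81.22 kPa


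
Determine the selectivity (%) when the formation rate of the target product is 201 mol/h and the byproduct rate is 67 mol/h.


Selectivity = desired / (desired + undesired) * 100
Total products = 201 + 67 = 268 mol/h
S = 201 / 268 * 100
= 0.7500 * 100
= 75.00 %

75.00 %


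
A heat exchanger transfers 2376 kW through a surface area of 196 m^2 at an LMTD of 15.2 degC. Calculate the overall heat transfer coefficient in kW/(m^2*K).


From Q = U*A*LMTD, U = Q / (A * LMTD)
U = 2376 / (196 * 15.2) = 2376 / 2979.2 = 0.7975

0.7975 kW/(m^2*K)


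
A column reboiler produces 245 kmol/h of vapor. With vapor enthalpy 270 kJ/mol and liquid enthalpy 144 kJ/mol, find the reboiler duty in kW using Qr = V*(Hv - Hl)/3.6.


Qr = 245 * (270 - 144) / 3.6 = 245 * 126 / 3.6 = 8575

8575 kW


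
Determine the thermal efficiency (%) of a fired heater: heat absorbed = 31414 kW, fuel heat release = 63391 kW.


Furnace efficiency = Q_absorbed / Q_fuel * 100
= 31414 / 63391 * 100 = 49.56

49.56 %


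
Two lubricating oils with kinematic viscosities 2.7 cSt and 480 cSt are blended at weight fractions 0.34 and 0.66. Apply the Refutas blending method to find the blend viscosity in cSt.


Refutas method: VBN_i = 14.534*ln(ln(visc_i + 0.8)) + 10.975, blended linearly by mass fraction; since VBN is linear in VBI_i = ln(ln(visc_i + 0.8)) and the fractions sum to 1, blend VBI directly: visc = exp(exp(VBI_blend)) - 0.8
VBI_1 = ln(ln(2.7 + 0.8)) = 0.225351
VBI_2 = ln(ln(480 + 0.8)) = 1.82058
VBI_blend = 0.34 * 0.225351 + 0.66 * 1.82058 = 1.2782
visc_blend = exp(exp(1.2782)) - 0.8 = 35.44

35.44 cSt


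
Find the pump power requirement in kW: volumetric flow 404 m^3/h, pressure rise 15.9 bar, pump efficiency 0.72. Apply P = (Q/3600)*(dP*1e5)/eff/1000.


Q = 404 / 3600 = 0.112222 m^3/s
P = 0.112222 * (15.9 * 1e5) / 0.72 / 1000 = 247.8

247.8 kW


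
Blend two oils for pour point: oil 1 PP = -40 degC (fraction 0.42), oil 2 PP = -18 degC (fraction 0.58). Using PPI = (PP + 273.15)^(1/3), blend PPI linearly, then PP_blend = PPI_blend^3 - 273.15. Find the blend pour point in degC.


PPI_1 = (-40 + 273.15)^(1/3) = 6.15477
PPI_2 = (-18 + 273.15)^(1/3) = 6.342569
PPI_blend = 0.42 * 6.15477 + 0.58 * 6.342569 = 6.263693
PP_blend = 6.263693^3 - 273.15 = 245.7488 - 273.15 = -27.4

-27.4 degC


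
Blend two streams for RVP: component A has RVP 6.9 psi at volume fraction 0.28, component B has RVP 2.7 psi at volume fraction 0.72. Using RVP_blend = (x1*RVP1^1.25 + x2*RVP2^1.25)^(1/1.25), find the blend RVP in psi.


Chevron index: RVP_blend = (sum xi*RVPi^1.25)^(1/1.25)
RVP^1.25 terms: 0.28 * 6.9^1.25 + 0.72 * 2.7^1.25 = 5.6232
RVP_blend = 5.6232^(1/1.25) = 3.981

3.981 psi


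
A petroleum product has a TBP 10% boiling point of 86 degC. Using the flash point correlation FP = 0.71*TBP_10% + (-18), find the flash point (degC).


FP = 0.71 * 86 + (-18) = 43.06

43.06 degC


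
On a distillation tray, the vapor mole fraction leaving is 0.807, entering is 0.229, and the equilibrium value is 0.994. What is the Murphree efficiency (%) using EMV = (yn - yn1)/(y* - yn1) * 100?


Murphree vapor efficiency: EMV = (y_n - y_(n-1)) / (y*_n - y_(n-1)) * 100
EMV = (0.807 - 0.229) / (0.994 - 0.229) * 100 = 0.578 / 0.765 * 100 = 75.56

75.56 %


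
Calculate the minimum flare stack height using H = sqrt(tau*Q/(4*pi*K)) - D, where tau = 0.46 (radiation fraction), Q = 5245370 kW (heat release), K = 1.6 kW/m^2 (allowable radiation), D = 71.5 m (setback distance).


tau*Q/(4*pi*K) = 0.46 * 5245370 / (4 * pi * 1.6) = 120006
sqrt(120006) = 346.419
H = 346.419 - 71.5 = 274.9

274.9 m


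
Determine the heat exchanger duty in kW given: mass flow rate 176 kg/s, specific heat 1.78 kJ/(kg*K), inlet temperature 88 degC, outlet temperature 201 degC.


Q = m_dot * cp * delta_T
delta_T = 201 - 88 = 113 K
Q = 176 * 1.78 * 113
= 313.28 * 113
= 35400.64 kW

35400.64 kW


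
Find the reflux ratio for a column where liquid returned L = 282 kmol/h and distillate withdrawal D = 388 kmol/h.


Reflux ratio definition: R = L / D (liquid returned / distillate withdrawn)
L = 282 kmol/h, D = 388 kmol/h
R = 282 / 388 = 0.7268

0.7268


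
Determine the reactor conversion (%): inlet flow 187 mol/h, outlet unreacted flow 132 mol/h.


X = (F_in - F_out) / F_in * 100
Moles reacted = 187 - 132 = 55
X = 55 / 187 * 100
= 0.2941 * 100
= 29.41 %

29.41 %


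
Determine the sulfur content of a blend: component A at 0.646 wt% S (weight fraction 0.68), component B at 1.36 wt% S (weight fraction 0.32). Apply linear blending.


Linear sulfur blending: S_blend = x1*S1 + x2*S2
Contribution 1: 0.68 * 0.646 = 0.43928 wt%
Contribution 2: 0.32 * 1.36 = 0.4352 wt%
S_blend = 0.43928 + 0.4352 = 0.87448

0.87448 wt%


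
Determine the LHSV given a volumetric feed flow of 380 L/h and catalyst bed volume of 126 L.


LHSV = volumetric feed rate / catalyst volume
= 380 L/h / 126 L
= 3.016 h^-1

3.016 h^-1


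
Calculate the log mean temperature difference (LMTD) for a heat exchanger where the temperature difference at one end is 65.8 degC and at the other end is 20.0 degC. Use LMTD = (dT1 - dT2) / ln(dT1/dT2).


LMTD = (dT1 - dT2) / ln(dT1/dT2)
= (65.8 - 20.0) / ln(65.8 / 20.0) = 45.8 / 1.19089 = 38.46

38.46 degC


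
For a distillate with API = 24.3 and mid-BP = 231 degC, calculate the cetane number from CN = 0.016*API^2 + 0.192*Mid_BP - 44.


CN = 0.016 * 24.3^2 + 0.192 * 231 - 44
CN = 9.44784 + 44.352 - 44 = 9.79984

9.79984


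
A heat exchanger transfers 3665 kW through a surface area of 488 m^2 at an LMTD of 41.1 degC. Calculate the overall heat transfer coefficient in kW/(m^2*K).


From Q = U*A*LMTD, U = Q / (A * LMTD)
U = 3665 / (488 * 41.1) = 3665 / 20056.8 = 0.1827

0.1827 kW/(m^2*K)


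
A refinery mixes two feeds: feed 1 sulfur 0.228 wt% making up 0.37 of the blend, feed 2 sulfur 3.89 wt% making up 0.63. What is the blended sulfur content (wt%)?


Linear sulfur blending: S_blend = x1*S1 + x2*S2
Contribution 1: 0.37 * 0.228 = 0.08436 wt%
Contribution 2: 0.63 * 3.89 = 2.4507 wt%
S_blend = 0.08436 + 2.4507 = 2.53506

2.53506 wt%


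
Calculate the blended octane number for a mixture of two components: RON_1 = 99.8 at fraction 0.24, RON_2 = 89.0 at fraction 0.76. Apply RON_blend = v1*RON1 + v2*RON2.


Linear blending: RON_blend = sum(vi * RONi)
Contribution 1: 0.24 * 99.8 = 23.952
Contribution 2: 0.76 * 89.0 = 67.64
RON_blend = 23.952 + 67.64 = 91.592

91.592


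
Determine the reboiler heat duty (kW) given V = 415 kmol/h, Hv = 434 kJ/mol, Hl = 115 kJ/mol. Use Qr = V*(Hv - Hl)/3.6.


Qr = 415 * (434 - 115) / 3.6 = 415 * 319 / 3.6 = 36770

36770 kW


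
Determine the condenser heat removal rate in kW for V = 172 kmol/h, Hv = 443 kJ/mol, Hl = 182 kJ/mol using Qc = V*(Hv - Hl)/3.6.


Qc = 172 * (443 - 182) / 3.6 = 172 * 261 / 3.6 = 12470

12470 kW


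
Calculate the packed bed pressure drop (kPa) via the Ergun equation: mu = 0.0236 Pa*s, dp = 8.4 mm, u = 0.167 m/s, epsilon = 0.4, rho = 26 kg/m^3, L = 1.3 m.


dp = 8.4 mm = 0.0084 m
Viscous term = 150*0.0236*0.167*(1-0.4)^2 / (0.0084^2*0.4^3) = 47128.5
Inertial term = 1.75*26*0.167^2*(1-0.4) / (0.0084*0.4^3) = 1416.24
dP/L = 47128.5 + 1416.24 = 48544.7 Pa/m
dP = 48544.7 * 1.3 / 1000 = 63.11 kPa

63.11 kPa
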